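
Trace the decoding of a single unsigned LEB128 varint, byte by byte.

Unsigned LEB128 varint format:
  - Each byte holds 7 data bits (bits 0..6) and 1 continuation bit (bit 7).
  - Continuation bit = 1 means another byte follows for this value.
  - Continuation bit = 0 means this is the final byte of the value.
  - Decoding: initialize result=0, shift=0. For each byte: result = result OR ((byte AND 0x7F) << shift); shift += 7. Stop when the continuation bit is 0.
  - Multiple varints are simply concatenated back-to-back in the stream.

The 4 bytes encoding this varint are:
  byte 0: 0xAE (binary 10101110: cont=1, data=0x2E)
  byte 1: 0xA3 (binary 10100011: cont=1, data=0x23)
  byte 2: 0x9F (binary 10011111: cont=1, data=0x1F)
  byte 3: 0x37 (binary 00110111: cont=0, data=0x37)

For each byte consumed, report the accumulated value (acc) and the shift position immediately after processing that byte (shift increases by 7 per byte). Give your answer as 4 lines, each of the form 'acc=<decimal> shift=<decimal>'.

Answer: acc=46 shift=7
acc=4526 shift=14
acc=512430 shift=21
acc=115855790 shift=28

Derivation:
byte 0=0xAE: payload=0x2E=46, contrib = 46<<0 = 46; acc -> 46, shift -> 7
byte 1=0xA3: payload=0x23=35, contrib = 35<<7 = 4480; acc -> 4526, shift -> 14
byte 2=0x9F: payload=0x1F=31, contrib = 31<<14 = 507904; acc -> 512430, shift -> 21
byte 3=0x37: payload=0x37=55, contrib = 55<<21 = 115343360; acc -> 115855790, shift -> 28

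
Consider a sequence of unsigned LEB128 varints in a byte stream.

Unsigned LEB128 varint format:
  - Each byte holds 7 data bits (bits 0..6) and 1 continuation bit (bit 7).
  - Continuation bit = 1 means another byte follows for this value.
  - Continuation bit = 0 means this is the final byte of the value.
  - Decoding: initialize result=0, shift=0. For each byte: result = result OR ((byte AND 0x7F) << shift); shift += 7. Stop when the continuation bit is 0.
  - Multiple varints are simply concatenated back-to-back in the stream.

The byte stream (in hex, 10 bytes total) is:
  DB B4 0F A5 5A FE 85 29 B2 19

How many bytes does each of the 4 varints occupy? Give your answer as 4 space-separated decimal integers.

Answer: 3 2 3 2

Derivation:
  byte[0]=0xDB cont=1 payload=0x5B=91: acc |= 91<<0 -> acc=91 shift=7
  byte[1]=0xB4 cont=1 payload=0x34=52: acc |= 52<<7 -> acc=6747 shift=14
  byte[2]=0x0F cont=0 payload=0x0F=15: acc |= 15<<14 -> acc=252507 shift=21 [end]
Varint 1: bytes[0:3] = DB B4 0F -> value 252507 (3 byte(s))
  byte[3]=0xA5 cont=1 payload=0x25=37: acc |= 37<<0 -> acc=37 shift=7
  byte[4]=0x5A cont=0 payload=0x5A=90: acc |= 90<<7 -> acc=11557 shift=14 [end]
Varint 2: bytes[3:5] = A5 5A -> value 11557 (2 byte(s))
  byte[5]=0xFE cont=1 payload=0x7E=126: acc |= 126<<0 -> acc=126 shift=7
  byte[6]=0x85 cont=1 payload=0x05=5: acc |= 5<<7 -> acc=766 shift=14
  byte[7]=0x29 cont=0 payload=0x29=41: acc |= 41<<14 -> acc=672510 shift=21 [end]
Varint 3: bytes[5:8] = FE 85 29 -> value 672510 (3 byte(s))
  byte[8]=0xB2 cont=1 payload=0x32=50: acc |= 50<<0 -> acc=50 shift=7
  byte[9]=0x19 cont=0 payload=0x19=25: acc |= 25<<7 -> acc=3250 shift=14 [end]
Varint 4: bytes[8:10] = B2 19 -> value 3250 (2 byte(s))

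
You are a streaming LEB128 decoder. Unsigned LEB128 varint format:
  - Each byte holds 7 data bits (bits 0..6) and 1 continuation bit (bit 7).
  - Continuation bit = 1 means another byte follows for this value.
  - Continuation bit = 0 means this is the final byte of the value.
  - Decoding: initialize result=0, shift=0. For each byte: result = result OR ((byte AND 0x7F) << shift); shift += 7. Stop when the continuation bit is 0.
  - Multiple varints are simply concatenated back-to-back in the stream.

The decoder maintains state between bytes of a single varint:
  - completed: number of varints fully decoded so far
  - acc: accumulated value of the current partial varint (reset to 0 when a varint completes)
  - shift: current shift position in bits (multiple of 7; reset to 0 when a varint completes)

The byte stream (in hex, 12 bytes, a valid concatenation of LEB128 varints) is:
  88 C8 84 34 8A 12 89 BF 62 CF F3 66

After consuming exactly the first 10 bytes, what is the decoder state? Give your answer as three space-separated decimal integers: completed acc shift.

Answer: 3 79 7

Derivation:
byte[0]=0x88 cont=1 payload=0x08: acc |= 8<<0 -> completed=0 acc=8 shift=7
byte[1]=0xC8 cont=1 payload=0x48: acc |= 72<<7 -> completed=0 acc=9224 shift=14
byte[2]=0x84 cont=1 payload=0x04: acc |= 4<<14 -> completed=0 acc=74760 shift=21
byte[3]=0x34 cont=0 payload=0x34: varint #1 complete (value=109126664); reset -> completed=1 acc=0 shift=0
byte[4]=0x8A cont=1 payload=0x0A: acc |= 10<<0 -> completed=1 acc=10 shift=7
byte[5]=0x12 cont=0 payload=0x12: varint #2 complete (value=2314); reset -> completed=2 acc=0 shift=0
byte[6]=0x89 cont=1 payload=0x09: acc |= 9<<0 -> completed=2 acc=9 shift=7
byte[7]=0xBF cont=1 payload=0x3F: acc |= 63<<7 -> completed=2 acc=8073 shift=14
byte[8]=0x62 cont=0 payload=0x62: varint #3 complete (value=1613705); reset -> completed=3 acc=0 shift=0
byte[9]=0xCF cont=1 payload=0x4F: acc |= 79<<0 -> completed=3 acc=79 shift=7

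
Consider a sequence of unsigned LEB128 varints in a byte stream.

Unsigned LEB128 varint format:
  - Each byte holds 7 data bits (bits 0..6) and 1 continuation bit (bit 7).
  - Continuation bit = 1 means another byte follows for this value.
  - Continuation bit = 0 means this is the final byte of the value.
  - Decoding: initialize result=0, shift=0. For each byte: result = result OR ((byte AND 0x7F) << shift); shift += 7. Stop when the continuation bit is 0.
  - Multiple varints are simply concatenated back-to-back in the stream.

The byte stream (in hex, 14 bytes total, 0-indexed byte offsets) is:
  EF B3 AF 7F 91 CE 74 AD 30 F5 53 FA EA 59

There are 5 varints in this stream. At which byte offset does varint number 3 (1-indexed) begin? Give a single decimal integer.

  byte[0]=0xEF cont=1 payload=0x6F=111: acc |= 111<<0 -> acc=111 shift=7
  byte[1]=0xB3 cont=1 payload=0x33=51: acc |= 51<<7 -> acc=6639 shift=14
  byte[2]=0xAF cont=1 payload=0x2F=47: acc |= 47<<14 -> acc=776687 shift=21
  byte[3]=0x7F cont=0 payload=0x7F=127: acc |= 127<<21 -> acc=267114991 shift=28 [end]
Varint 1: bytes[0:4] = EF B3 AF 7F -> value 267114991 (4 byte(s))
  byte[4]=0x91 cont=1 payload=0x11=17: acc |= 17<<0 -> acc=17 shift=7
  byte[5]=0xCE cont=1 payload=0x4E=78: acc |= 78<<7 -> acc=10001 shift=14
  byte[6]=0x74 cont=0 payload=0x74=116: acc |= 116<<14 -> acc=1910545 shift=21 [end]
Varint 2: bytes[4:7] = 91 CE 74 -> value 1910545 (3 byte(s))
  byte[7]=0xAD cont=1 payload=0x2D=45: acc |= 45<<0 -> acc=45 shift=7
  byte[8]=0x30 cont=0 payload=0x30=48: acc |= 48<<7 -> acc=6189 shift=14 [end]
Varint 3: bytes[7:9] = AD 30 -> value 6189 (2 byte(s))
  byte[9]=0xF5 cont=1 payload=0x75=117: acc |= 117<<0 -> acc=117 shift=7
  byte[10]=0x53 cont=0 payload=0x53=83: acc |= 83<<7 -> acc=10741 shift=14 [end]
Varint 4: bytes[9:11] = F5 53 -> value 10741 (2 byte(s))
  byte[11]=0xFA cont=1 payload=0x7A=122: acc |= 122<<0 -> acc=122 shift=7
  byte[12]=0xEA cont=1 payload=0x6A=106: acc |= 106<<7 -> acc=13690 shift=14
  byte[13]=0x59 cont=0 payload=0x59=89: acc |= 89<<14 -> acc=1471866 shift=21 [end]
Varint 5: bytes[11:14] = FA EA 59 -> value 1471866 (3 byte(s))

Answer: 7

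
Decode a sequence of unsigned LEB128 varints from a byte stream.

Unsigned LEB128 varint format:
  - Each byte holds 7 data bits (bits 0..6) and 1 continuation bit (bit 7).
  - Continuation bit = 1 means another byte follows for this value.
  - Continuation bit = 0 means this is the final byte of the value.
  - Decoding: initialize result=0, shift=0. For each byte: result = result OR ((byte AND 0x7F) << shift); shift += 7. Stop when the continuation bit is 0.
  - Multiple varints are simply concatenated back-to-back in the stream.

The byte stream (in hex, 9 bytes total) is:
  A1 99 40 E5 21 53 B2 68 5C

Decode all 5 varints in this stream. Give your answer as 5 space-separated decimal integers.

Answer: 1051809 4325 83 13362 92

Derivation:
  byte[0]=0xA1 cont=1 payload=0x21=33: acc |= 33<<0 -> acc=33 shift=7
  byte[1]=0x99 cont=1 payload=0x19=25: acc |= 25<<7 -> acc=3233 shift=14
  byte[2]=0x40 cont=0 payload=0x40=64: acc |= 64<<14 -> acc=1051809 shift=21 [end]
Varint 1: bytes[0:3] = A1 99 40 -> value 1051809 (3 byte(s))
  byte[3]=0xE5 cont=1 payload=0x65=101: acc |= 101<<0 -> acc=101 shift=7
  byte[4]=0x21 cont=0 payload=0x21=33: acc |= 33<<7 -> acc=4325 shift=14 [end]
Varint 2: bytes[3:5] = E5 21 -> value 4325 (2 byte(s))
  byte[5]=0x53 cont=0 payload=0x53=83: acc |= 83<<0 -> acc=83 shift=7 [end]
Varint 3: bytes[5:6] = 53 -> value 83 (1 byte(s))
  byte[6]=0xB2 cont=1 payload=0x32=50: acc |= 50<<0 -> acc=50 shift=7
  byte[7]=0x68 cont=0 payload=0x68=104: acc |= 104<<7 -> acc=13362 shift=14 [end]
Varint 4: bytes[6:8] = B2 68 -> value 13362 (2 byte(s))
  byte[8]=0x5C cont=0 payload=0x5C=92: acc |= 92<<0 -> acc=92 shift=7 [end]
Varint 5: bytes[8:9] = 5C -> value 92 (1 byte(s))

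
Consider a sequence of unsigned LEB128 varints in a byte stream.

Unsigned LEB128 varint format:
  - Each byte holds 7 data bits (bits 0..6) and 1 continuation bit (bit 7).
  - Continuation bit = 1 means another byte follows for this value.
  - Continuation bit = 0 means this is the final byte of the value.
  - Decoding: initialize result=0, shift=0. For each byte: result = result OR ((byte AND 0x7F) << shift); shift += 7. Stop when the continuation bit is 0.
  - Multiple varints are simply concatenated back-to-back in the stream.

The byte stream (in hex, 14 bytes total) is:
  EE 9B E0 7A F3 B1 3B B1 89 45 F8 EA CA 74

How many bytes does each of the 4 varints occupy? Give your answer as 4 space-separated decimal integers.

  byte[0]=0xEE cont=1 payload=0x6E=110: acc |= 110<<0 -> acc=110 shift=7
  byte[1]=0x9B cont=1 payload=0x1B=27: acc |= 27<<7 -> acc=3566 shift=14
  byte[2]=0xE0 cont=1 payload=0x60=96: acc |= 96<<14 -> acc=1576430 shift=21
  byte[3]=0x7A cont=0 payload=0x7A=122: acc |= 122<<21 -> acc=257428974 shift=28 [end]
Varint 1: bytes[0:4] = EE 9B E0 7A -> value 257428974 (4 byte(s))
  byte[4]=0xF3 cont=1 payload=0x73=115: acc |= 115<<0 -> acc=115 shift=7
  byte[5]=0xB1 cont=1 payload=0x31=49: acc |= 49<<7 -> acc=6387 shift=14
  byte[6]=0x3B cont=0 payload=0x3B=59: acc |= 59<<14 -> acc=973043 shift=21 [end]
Varint 2: bytes[4:7] = F3 B1 3B -> value 973043 (3 byte(s))
  byte[7]=0xB1 cont=1 payload=0x31=49: acc |= 49<<0 -> acc=49 shift=7
  byte[8]=0x89 cont=1 payload=0x09=9: acc |= 9<<7 -> acc=1201 shift=14
  byte[9]=0x45 cont=0 payload=0x45=69: acc |= 69<<14 -> acc=1131697 shift=21 [end]
Varint 3: bytes[7:10] = B1 89 45 -> value 1131697 (3 byte(s))
  byte[10]=0xF8 cont=1 payload=0x78=120: acc |= 120<<0 -> acc=120 shift=7
  byte[11]=0xEA cont=1 payload=0x6A=106: acc |= 106<<7 -> acc=13688 shift=14
  byte[12]=0xCA cont=1 payload=0x4A=74: acc |= 74<<14 -> acc=1226104 shift=21
  byte[13]=0x74 cont=0 payload=0x74=116: acc |= 116<<21 -> acc=244495736 shift=28 [end]
Varint 4: bytes[10:14] = F8 EA CA 74 -> value 244495736 (4 byte(s))

Answer: 4 3 3 4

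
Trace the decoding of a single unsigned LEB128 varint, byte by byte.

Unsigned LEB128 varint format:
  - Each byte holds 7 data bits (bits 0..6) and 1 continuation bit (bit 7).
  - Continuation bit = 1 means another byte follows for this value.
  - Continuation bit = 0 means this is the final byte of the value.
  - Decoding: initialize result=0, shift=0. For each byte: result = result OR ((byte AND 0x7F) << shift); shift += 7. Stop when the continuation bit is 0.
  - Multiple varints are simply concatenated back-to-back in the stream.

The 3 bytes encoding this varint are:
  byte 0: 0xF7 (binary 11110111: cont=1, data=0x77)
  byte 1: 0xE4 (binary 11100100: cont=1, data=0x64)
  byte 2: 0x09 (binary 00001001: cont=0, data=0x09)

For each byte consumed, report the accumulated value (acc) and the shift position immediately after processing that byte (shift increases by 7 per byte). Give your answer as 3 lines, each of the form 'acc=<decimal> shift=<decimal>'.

Answer: acc=119 shift=7
acc=12919 shift=14
acc=160375 shift=21

Derivation:
byte 0=0xF7: payload=0x77=119, contrib = 119<<0 = 119; acc -> 119, shift -> 7
byte 1=0xE4: payload=0x64=100, contrib = 100<<7 = 12800; acc -> 12919, shift -> 14
byte 2=0x09: payload=0x09=9, contrib = 9<<14 = 147456; acc -> 160375, shift -> 21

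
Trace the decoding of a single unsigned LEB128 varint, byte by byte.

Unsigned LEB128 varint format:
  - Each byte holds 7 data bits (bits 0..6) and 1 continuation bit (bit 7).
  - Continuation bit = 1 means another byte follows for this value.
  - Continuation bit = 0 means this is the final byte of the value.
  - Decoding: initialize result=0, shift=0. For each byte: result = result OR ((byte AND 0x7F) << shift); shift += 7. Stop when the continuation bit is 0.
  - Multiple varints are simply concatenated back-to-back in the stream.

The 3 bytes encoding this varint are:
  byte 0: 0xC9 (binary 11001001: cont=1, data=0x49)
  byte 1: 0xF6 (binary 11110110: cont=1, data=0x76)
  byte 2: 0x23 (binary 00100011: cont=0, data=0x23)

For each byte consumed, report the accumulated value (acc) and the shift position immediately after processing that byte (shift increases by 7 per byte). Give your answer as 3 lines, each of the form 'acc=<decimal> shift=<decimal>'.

byte 0=0xC9: payload=0x49=73, contrib = 73<<0 = 73; acc -> 73, shift -> 7
byte 1=0xF6: payload=0x76=118, contrib = 118<<7 = 15104; acc -> 15177, shift -> 14
byte 2=0x23: payload=0x23=35, contrib = 35<<14 = 573440; acc -> 588617, shift -> 21

Answer: acc=73 shift=7
acc=15177 shift=14
acc=588617 shift=21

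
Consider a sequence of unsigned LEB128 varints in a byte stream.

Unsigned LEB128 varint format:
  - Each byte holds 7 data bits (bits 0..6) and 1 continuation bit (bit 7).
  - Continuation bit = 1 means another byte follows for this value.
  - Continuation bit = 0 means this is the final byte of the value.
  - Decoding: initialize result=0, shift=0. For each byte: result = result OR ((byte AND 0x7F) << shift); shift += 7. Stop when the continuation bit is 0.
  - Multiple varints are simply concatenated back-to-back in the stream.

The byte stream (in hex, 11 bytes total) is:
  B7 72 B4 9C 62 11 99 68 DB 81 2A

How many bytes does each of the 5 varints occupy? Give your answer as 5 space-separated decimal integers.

  byte[0]=0xB7 cont=1 payload=0x37=55: acc |= 55<<0 -> acc=55 shift=7
  byte[1]=0x72 cont=0 payload=0x72=114: acc |= 114<<7 -> acc=14647 shift=14 [end]
Varint 1: bytes[0:2] = B7 72 -> value 14647 (2 byte(s))
  byte[2]=0xB4 cont=1 payload=0x34=52: acc |= 52<<0 -> acc=52 shift=7
  byte[3]=0x9C cont=1 payload=0x1C=28: acc |= 28<<7 -> acc=3636 shift=14
  byte[4]=0x62 cont=0 payload=0x62=98: acc |= 98<<14 -> acc=1609268 shift=21 [end]
Varint 2: bytes[2:5] = B4 9C 62 -> value 1609268 (3 byte(s))
  byte[5]=0x11 cont=0 payload=0x11=17: acc |= 17<<0 -> acc=17 shift=7 [end]
Varint 3: bytes[5:6] = 11 -> value 17 (1 byte(s))
  byte[6]=0x99 cont=1 payload=0x19=25: acc |= 25<<0 -> acc=25 shift=7
  byte[7]=0x68 cont=0 payload=0x68=104: acc |= 104<<7 -> acc=13337 shift=14 [end]
Varint 4: bytes[6:8] = 99 68 -> value 13337 (2 byte(s))
  byte[8]=0xDB cont=1 payload=0x5B=91: acc |= 91<<0 -> acc=91 shift=7
  byte[9]=0x81 cont=1 payload=0x01=1: acc |= 1<<7 -> acc=219 shift=14
  byte[10]=0x2A cont=0 payload=0x2A=42: acc |= 42<<14 -> acc=688347 shift=21 [end]
Varint 5: bytes[8:11] = DB 81 2A -> value 688347 (3 byte(s))

Answer: 2 3 1 2 3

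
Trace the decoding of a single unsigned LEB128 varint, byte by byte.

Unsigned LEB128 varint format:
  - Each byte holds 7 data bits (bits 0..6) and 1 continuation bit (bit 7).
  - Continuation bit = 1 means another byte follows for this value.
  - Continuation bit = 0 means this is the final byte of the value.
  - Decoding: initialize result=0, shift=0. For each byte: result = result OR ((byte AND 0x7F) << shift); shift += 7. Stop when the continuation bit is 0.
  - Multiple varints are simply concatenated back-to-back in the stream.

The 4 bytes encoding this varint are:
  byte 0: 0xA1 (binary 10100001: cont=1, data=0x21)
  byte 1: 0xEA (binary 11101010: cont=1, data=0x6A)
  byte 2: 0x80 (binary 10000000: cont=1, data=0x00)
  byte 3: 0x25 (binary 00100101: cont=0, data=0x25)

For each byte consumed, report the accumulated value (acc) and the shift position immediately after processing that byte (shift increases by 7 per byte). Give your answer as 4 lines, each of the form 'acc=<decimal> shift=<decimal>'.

Answer: acc=33 shift=7
acc=13601 shift=14
acc=13601 shift=21
acc=77608225 shift=28

Derivation:
byte 0=0xA1: payload=0x21=33, contrib = 33<<0 = 33; acc -> 33, shift -> 7
byte 1=0xEA: payload=0x6A=106, contrib = 106<<7 = 13568; acc -> 13601, shift -> 14
byte 2=0x80: payload=0x00=0, contrib = 0<<14 = 0; acc -> 13601, shift -> 21
byte 3=0x25: payload=0x25=37, contrib = 37<<21 = 77594624; acc -> 77608225, shift -> 28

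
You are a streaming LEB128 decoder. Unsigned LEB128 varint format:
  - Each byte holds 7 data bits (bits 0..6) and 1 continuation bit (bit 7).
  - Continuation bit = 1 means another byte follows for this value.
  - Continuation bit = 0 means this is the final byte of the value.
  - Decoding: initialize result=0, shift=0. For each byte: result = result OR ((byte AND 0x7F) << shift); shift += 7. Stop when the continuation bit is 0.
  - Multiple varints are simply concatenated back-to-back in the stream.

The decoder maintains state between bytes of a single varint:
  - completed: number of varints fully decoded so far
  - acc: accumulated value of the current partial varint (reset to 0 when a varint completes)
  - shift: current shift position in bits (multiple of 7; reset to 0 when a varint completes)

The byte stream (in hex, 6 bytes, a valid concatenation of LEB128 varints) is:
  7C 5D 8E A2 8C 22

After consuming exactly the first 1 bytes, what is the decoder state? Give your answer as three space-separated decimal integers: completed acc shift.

byte[0]=0x7C cont=0 payload=0x7C: varint #1 complete (value=124); reset -> completed=1 acc=0 shift=0

Answer: 1 0 0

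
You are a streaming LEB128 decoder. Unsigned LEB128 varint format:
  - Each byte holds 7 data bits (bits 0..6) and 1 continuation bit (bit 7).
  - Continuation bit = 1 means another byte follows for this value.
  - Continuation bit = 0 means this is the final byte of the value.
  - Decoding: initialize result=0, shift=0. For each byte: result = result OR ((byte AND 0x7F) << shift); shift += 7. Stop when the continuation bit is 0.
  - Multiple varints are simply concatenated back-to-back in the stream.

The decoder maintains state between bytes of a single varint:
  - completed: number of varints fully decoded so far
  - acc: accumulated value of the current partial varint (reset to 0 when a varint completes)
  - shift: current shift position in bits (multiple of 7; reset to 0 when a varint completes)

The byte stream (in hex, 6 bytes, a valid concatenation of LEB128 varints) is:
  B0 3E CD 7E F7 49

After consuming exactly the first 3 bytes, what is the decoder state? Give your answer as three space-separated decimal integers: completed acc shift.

byte[0]=0xB0 cont=1 payload=0x30: acc |= 48<<0 -> completed=0 acc=48 shift=7
byte[1]=0x3E cont=0 payload=0x3E: varint #1 complete (value=7984); reset -> completed=1 acc=0 shift=0
byte[2]=0xCD cont=1 payload=0x4D: acc |= 77<<0 -> completed=1 acc=77 shift=7

Answer: 1 77 7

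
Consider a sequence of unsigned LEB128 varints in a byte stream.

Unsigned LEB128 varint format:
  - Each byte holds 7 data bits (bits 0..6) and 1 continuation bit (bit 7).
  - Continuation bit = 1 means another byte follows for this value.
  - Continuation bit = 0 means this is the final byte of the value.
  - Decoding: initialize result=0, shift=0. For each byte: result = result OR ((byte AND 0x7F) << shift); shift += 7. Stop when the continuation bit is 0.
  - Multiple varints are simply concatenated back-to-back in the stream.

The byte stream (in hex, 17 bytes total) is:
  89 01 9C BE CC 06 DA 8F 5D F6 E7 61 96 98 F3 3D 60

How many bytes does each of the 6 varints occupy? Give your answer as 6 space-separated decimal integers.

  byte[0]=0x89 cont=1 payload=0x09=9: acc |= 9<<0 -> acc=9 shift=7
  byte[1]=0x01 cont=0 payload=0x01=1: acc |= 1<<7 -> acc=137 shift=14 [end]
Varint 1: bytes[0:2] = 89 01 -> value 137 (2 byte(s))
  byte[2]=0x9C cont=1 payload=0x1C=28: acc |= 28<<0 -> acc=28 shift=7
  byte[3]=0xBE cont=1 payload=0x3E=62: acc |= 62<<7 -> acc=7964 shift=14
  byte[4]=0xCC cont=1 payload=0x4C=76: acc |= 76<<14 -> acc=1253148 shift=21
  byte[5]=0x06 cont=0 payload=0x06=6: acc |= 6<<21 -> acc=13836060 shift=28 [end]
Varint 2: bytes[2:6] = 9C BE CC 06 -> value 13836060 (4 byte(s))
  byte[6]=0xDA cont=1 payload=0x5A=90: acc |= 90<<0 -> acc=90 shift=7
  byte[7]=0x8F cont=1 payload=0x0F=15: acc |= 15<<7 -> acc=2010 shift=14
  byte[8]=0x5D cont=0 payload=0x5D=93: acc |= 93<<14 -> acc=1525722 shift=21 [end]
Varint 3: bytes[6:9] = DA 8F 5D -> value 1525722 (3 byte(s))
  byte[9]=0xF6 cont=1 payload=0x76=118: acc |= 118<<0 -> acc=118 shift=7
  byte[10]=0xE7 cont=1 payload=0x67=103: acc |= 103<<7 -> acc=13302 shift=14
  byte[11]=0x61 cont=0 payload=0x61=97: acc |= 97<<14 -> acc=1602550 shift=21 [end]
Varint 4: bytes[9:12] = F6 E7 61 -> value 1602550 (3 byte(s))
  byte[12]=0x96 cont=1 payload=0x16=22: acc |= 22<<0 -> acc=22 shift=7
  byte[13]=0x98 cont=1 payload=0x18=24: acc |= 24<<7 -> acc=3094 shift=14
  byte[14]=0xF3 cont=1 payload=0x73=115: acc |= 115<<14 -> acc=1887254 shift=21
  byte[15]=0x3D cont=0 payload=0x3D=61: acc |= 61<<21 -> acc=129813526 shift=28 [end]
Varint 5: bytes[12:16] = 96 98 F3 3D -> value 129813526 (4 byte(s))
  byte[16]=0x60 cont=0 payload=0x60=96: acc |= 96<<0 -> acc=96 shift=7 [end]
Varint 6: bytes[16:17] = 60 -> value 96 (1 byte(s))

Answer: 2 4 3 3 4 1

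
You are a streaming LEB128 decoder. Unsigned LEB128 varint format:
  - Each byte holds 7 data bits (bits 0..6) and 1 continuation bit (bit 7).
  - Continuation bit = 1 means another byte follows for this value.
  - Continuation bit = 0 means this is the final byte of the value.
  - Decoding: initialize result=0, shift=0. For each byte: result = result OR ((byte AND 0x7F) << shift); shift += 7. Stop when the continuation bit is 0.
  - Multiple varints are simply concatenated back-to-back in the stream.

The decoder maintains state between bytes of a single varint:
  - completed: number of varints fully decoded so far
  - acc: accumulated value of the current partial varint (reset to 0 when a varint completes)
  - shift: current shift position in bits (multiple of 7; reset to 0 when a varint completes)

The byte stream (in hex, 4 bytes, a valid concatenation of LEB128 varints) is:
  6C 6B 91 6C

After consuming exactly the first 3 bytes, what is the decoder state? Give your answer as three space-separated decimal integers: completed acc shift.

byte[0]=0x6C cont=0 payload=0x6C: varint #1 complete (value=108); reset -> completed=1 acc=0 shift=0
byte[1]=0x6B cont=0 payload=0x6B: varint #2 complete (value=107); reset -> completed=2 acc=0 shift=0
byte[2]=0x91 cont=1 payload=0x11: acc |= 17<<0 -> completed=2 acc=17 shift=7

Answer: 2 17 7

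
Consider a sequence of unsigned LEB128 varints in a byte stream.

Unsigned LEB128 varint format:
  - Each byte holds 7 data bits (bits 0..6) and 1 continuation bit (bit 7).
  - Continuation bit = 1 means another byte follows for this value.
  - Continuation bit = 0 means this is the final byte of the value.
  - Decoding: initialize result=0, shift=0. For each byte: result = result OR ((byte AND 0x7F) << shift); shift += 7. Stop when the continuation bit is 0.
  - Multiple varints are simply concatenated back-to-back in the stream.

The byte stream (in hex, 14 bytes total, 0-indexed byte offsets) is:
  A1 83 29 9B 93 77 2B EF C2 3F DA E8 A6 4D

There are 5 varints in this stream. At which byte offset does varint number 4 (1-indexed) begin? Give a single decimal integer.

  byte[0]=0xA1 cont=1 payload=0x21=33: acc |= 33<<0 -> acc=33 shift=7
  byte[1]=0x83 cont=1 payload=0x03=3: acc |= 3<<7 -> acc=417 shift=14
  byte[2]=0x29 cont=0 payload=0x29=41: acc |= 41<<14 -> acc=672161 shift=21 [end]
Varint 1: bytes[0:3] = A1 83 29 -> value 672161 (3 byte(s))
  byte[3]=0x9B cont=1 payload=0x1B=27: acc |= 27<<0 -> acc=27 shift=7
  byte[4]=0x93 cont=1 payload=0x13=19: acc |= 19<<7 -> acc=2459 shift=14
  byte[5]=0x77 cont=0 payload=0x77=119: acc |= 119<<14 -> acc=1952155 shift=21 [end]
Varint 2: bytes[3:6] = 9B 93 77 -> value 1952155 (3 byte(s))
  byte[6]=0x2B cont=0 payload=0x2B=43: acc |= 43<<0 -> acc=43 shift=7 [end]
Varint 3: bytes[6:7] = 2B -> value 43 (1 byte(s))
  byte[7]=0xEF cont=1 payload=0x6F=111: acc |= 111<<0 -> acc=111 shift=7
  byte[8]=0xC2 cont=1 payload=0x42=66: acc |= 66<<7 -> acc=8559 shift=14
  byte[9]=0x3F cont=0 payload=0x3F=63: acc |= 63<<14 -> acc=1040751 shift=21 [end]
Varint 4: bytes[7:10] = EF C2 3F -> value 1040751 (3 byte(s))
  byte[10]=0xDA cont=1 payload=0x5A=90: acc |= 90<<0 -> acc=90 shift=7
  byte[11]=0xE8 cont=1 payload=0x68=104: acc |= 104<<7 -> acc=13402 shift=14
  byte[12]=0xA6 cont=1 payload=0x26=38: acc |= 38<<14 -> acc=635994 shift=21
  byte[13]=0x4D cont=0 payload=0x4D=77: acc |= 77<<21 -> acc=162116698 shift=28 [end]
Varint 5: bytes[10:14] = DA E8 A6 4D -> value 162116698 (4 byte(s))

Answer: 7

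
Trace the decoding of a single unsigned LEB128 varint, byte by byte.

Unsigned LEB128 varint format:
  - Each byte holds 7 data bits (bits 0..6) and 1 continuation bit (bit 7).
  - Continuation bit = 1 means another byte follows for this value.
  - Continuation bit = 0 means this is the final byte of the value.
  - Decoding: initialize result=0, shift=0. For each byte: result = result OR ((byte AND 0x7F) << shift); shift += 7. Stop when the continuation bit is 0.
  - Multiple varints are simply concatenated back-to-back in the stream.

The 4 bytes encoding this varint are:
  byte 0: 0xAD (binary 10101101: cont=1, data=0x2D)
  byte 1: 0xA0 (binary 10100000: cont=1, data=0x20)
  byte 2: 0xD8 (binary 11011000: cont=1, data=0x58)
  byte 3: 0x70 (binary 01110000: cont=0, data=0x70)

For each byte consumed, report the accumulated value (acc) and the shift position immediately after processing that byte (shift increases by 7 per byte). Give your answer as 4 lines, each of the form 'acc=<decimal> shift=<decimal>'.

byte 0=0xAD: payload=0x2D=45, contrib = 45<<0 = 45; acc -> 45, shift -> 7
byte 1=0xA0: payload=0x20=32, contrib = 32<<7 = 4096; acc -> 4141, shift -> 14
byte 2=0xD8: payload=0x58=88, contrib = 88<<14 = 1441792; acc -> 1445933, shift -> 21
byte 3=0x70: payload=0x70=112, contrib = 112<<21 = 234881024; acc -> 236326957, shift -> 28

Answer: acc=45 shift=7
acc=4141 shift=14
acc=1445933 shift=21
acc=236326957 shift=28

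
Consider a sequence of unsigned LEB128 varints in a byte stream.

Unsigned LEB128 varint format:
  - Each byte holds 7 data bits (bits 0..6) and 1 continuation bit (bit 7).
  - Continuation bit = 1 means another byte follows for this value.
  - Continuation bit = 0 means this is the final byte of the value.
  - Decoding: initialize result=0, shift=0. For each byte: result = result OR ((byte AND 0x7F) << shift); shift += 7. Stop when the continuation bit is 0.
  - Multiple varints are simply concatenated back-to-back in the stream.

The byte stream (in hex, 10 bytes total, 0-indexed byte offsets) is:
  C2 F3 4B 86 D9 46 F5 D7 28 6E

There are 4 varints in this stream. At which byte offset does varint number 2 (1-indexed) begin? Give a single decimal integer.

  byte[0]=0xC2 cont=1 payload=0x42=66: acc |= 66<<0 -> acc=66 shift=7
  byte[1]=0xF3 cont=1 payload=0x73=115: acc |= 115<<7 -> acc=14786 shift=14
  byte[2]=0x4B cont=0 payload=0x4B=75: acc |= 75<<14 -> acc=1243586 shift=21 [end]
Varint 1: bytes[0:3] = C2 F3 4B -> value 1243586 (3 byte(s))
  byte[3]=0x86 cont=1 payload=0x06=6: acc |= 6<<0 -> acc=6 shift=7
  byte[4]=0xD9 cont=1 payload=0x59=89: acc |= 89<<7 -> acc=11398 shift=14
  byte[5]=0x46 cont=0 payload=0x46=70: acc |= 70<<14 -> acc=1158278 shift=21 [end]
Varint 2: bytes[3:6] = 86 D9 46 -> value 1158278 (3 byte(s))
  byte[6]=0xF5 cont=1 payload=0x75=117: acc |= 117<<0 -> acc=117 shift=7
  byte[7]=0xD7 cont=1 payload=0x57=87: acc |= 87<<7 -> acc=11253 shift=14
  byte[8]=0x28 cont=0 payload=0x28=40: acc |= 40<<14 -> acc=666613 shift=21 [end]
Varint 3: bytes[6:9] = F5 D7 28 -> value 666613 (3 byte(s))
  byte[9]=0x6E cont=0 payload=0x6E=110: acc |= 110<<0 -> acc=110 shift=7 [end]
Varint 4: bytes[9:10] = 6E -> value 110 (1 byte(s))

Answer: 3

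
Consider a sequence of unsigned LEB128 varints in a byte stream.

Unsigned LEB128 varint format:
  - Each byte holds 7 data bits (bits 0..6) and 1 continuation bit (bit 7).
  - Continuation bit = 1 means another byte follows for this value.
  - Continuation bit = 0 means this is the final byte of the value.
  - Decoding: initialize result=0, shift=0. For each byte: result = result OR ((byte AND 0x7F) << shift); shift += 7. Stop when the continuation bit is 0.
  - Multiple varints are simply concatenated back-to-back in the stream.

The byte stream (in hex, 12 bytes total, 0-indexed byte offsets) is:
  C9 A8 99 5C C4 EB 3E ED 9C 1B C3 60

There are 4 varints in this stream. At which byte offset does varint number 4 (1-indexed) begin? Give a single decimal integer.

  byte[0]=0xC9 cont=1 payload=0x49=73: acc |= 73<<0 -> acc=73 shift=7
  byte[1]=0xA8 cont=1 payload=0x28=40: acc |= 40<<7 -> acc=5193 shift=14
  byte[2]=0x99 cont=1 payload=0x19=25: acc |= 25<<14 -> acc=414793 shift=21
  byte[3]=0x5C cont=0 payload=0x5C=92: acc |= 92<<21 -> acc=193352777 shift=28 [end]
Varint 1: bytes[0:4] = C9 A8 99 5C -> value 193352777 (4 byte(s))
  byte[4]=0xC4 cont=1 payload=0x44=68: acc |= 68<<0 -> acc=68 shift=7
  byte[5]=0xEB cont=1 payload=0x6B=107: acc |= 107<<7 -> acc=13764 shift=14
  byte[6]=0x3E cont=0 payload=0x3E=62: acc |= 62<<14 -> acc=1029572 shift=21 [end]
Varint 2: bytes[4:7] = C4 EB 3E -> value 1029572 (3 byte(s))
  byte[7]=0xED cont=1 payload=0x6D=109: acc |= 109<<0 -> acc=109 shift=7
  byte[8]=0x9C cont=1 payload=0x1C=28: acc |= 28<<7 -> acc=3693 shift=14
  byte[9]=0x1B cont=0 payload=0x1B=27: acc |= 27<<14 -> acc=446061 shift=21 [end]
Varint 3: bytes[7:10] = ED 9C 1B -> value 446061 (3 byte(s))
  byte[10]=0xC3 cont=1 payload=0x43=67: acc |= 67<<0 -> acc=67 shift=7
  byte[11]=0x60 cont=0 payload=0x60=96: acc |= 96<<7 -> acc=12355 shift=14 [end]
Varint 4: bytes[10:12] = C3 60 -> value 12355 (2 byte(s))

Answer: 10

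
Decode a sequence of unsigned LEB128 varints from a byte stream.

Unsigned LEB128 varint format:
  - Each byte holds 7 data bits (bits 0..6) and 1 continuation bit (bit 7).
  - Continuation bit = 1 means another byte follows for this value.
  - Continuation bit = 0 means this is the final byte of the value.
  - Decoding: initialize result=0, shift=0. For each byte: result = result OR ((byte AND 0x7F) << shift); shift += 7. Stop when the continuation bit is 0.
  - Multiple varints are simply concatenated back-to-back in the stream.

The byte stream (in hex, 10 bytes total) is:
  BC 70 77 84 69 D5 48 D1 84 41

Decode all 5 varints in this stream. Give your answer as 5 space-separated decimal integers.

  byte[0]=0xBC cont=1 payload=0x3C=60: acc |= 60<<0 -> acc=60 shift=7
  byte[1]=0x70 cont=0 payload=0x70=112: acc |= 112<<7 -> acc=14396 shift=14 [end]
Varint 1: bytes[0:2] = BC 70 -> value 14396 (2 byte(s))
  byte[2]=0x77 cont=0 payload=0x77=119: acc |= 119<<0 -> acc=119 shift=7 [end]
Varint 2: bytes[2:3] = 77 -> value 119 (1 byte(s))
  byte[3]=0x84 cont=1 payload=0x04=4: acc |= 4<<0 -> acc=4 shift=7
  byte[4]=0x69 cont=0 payload=0x69=105: acc |= 105<<7 -> acc=13444 shift=14 [end]
Varint 3: bytes[3:5] = 84 69 -> value 13444 (2 byte(s))
  byte[5]=0xD5 cont=1 payload=0x55=85: acc |= 85<<0 -> acc=85 shift=7
  byte[6]=0x48 cont=0 payload=0x48=72: acc |= 72<<7 -> acc=9301 shift=14 [end]
Varint 4: bytes[5:7] = D5 48 -> value 9301 (2 byte(s))
  byte[7]=0xD1 cont=1 payload=0x51=81: acc |= 81<<0 -> acc=81 shift=7
  byte[8]=0x84 cont=1 payload=0x04=4: acc |= 4<<7 -> acc=593 shift=14
  byte[9]=0x41 cont=0 payload=0x41=65: acc |= 65<<14 -> acc=1065553 shift=21 [end]
Varint 5: bytes[7:10] = D1 84 41 -> value 1065553 (3 byte(s))

Answer: 14396 119 13444 9301 1065553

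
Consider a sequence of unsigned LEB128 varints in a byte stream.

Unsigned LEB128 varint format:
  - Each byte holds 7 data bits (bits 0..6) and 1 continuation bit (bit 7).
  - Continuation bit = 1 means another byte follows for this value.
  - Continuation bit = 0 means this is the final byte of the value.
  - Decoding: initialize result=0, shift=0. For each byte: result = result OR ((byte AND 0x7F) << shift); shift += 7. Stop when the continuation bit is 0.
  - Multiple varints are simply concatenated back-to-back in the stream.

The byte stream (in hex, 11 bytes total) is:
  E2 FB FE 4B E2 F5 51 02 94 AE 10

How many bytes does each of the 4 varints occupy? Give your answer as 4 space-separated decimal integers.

Answer: 4 3 1 3

Derivation:
  byte[0]=0xE2 cont=1 payload=0x62=98: acc |= 98<<0 -> acc=98 shift=7
  byte[1]=0xFB cont=1 payload=0x7B=123: acc |= 123<<7 -> acc=15842 shift=14
  byte[2]=0xFE cont=1 payload=0x7E=126: acc |= 126<<14 -> acc=2080226 shift=21
  byte[3]=0x4B cont=0 payload=0x4B=75: acc |= 75<<21 -> acc=159366626 shift=28 [end]
Varint 1: bytes[0:4] = E2 FB FE 4B -> value 159366626 (4 byte(s))
  byte[4]=0xE2 cont=1 payload=0x62=98: acc |= 98<<0 -> acc=98 shift=7
  byte[5]=0xF5 cont=1 payload=0x75=117: acc |= 117<<7 -> acc=15074 shift=14
  byte[6]=0x51 cont=0 payload=0x51=81: acc |= 81<<14 -> acc=1342178 shift=21 [end]
Varint 2: bytes[4:7] = E2 F5 51 -> value 1342178 (3 byte(s))
  byte[7]=0x02 cont=0 payload=0x02=2: acc |= 2<<0 -> acc=2 shift=7 [end]
Varint 3: bytes[7:8] = 02 -> value 2 (1 byte(s))
  byte[8]=0x94 cont=1 payload=0x14=20: acc |= 20<<0 -> acc=20 shift=7
  byte[9]=0xAE cont=1 payload=0x2E=46: acc |= 46<<7 -> acc=5908 shift=14
  byte[10]=0x10 cont=0 payload=0x10=16: acc |= 16<<14 -> acc=268052 shift=21 [end]
Varint 4: bytes[8:11] = 94 AE 10 -> value 268052 (3 byte(s))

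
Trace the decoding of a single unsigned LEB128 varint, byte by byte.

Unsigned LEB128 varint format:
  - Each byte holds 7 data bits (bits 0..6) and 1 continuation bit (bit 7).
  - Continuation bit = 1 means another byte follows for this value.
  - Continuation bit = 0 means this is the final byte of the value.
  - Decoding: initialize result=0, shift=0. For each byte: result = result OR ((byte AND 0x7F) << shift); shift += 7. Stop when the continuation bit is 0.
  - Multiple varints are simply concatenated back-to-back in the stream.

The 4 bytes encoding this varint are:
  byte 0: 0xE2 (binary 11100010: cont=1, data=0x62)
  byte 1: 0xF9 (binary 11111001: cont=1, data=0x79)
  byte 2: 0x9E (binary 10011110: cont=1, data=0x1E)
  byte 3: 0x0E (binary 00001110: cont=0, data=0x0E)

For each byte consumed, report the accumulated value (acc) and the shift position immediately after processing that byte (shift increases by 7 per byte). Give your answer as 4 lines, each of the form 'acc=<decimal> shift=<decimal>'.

byte 0=0xE2: payload=0x62=98, contrib = 98<<0 = 98; acc -> 98, shift -> 7
byte 1=0xF9: payload=0x79=121, contrib = 121<<7 = 15488; acc -> 15586, shift -> 14
byte 2=0x9E: payload=0x1E=30, contrib = 30<<14 = 491520; acc -> 507106, shift -> 21
byte 3=0x0E: payload=0x0E=14, contrib = 14<<21 = 29360128; acc -> 29867234, shift -> 28

Answer: acc=98 shift=7
acc=15586 shift=14
acc=507106 shift=21
acc=29867234 shift=28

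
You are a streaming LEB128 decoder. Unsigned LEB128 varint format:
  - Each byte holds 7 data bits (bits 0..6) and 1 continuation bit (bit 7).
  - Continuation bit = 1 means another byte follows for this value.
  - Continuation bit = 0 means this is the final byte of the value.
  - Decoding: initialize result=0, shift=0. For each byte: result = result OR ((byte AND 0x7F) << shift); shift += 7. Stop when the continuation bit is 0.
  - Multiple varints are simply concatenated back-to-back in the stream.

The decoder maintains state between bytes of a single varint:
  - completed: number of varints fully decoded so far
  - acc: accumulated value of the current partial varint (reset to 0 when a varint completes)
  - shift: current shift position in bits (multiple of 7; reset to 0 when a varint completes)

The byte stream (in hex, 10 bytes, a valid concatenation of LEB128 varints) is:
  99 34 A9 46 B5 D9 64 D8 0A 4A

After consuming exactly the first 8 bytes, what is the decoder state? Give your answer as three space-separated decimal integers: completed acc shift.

Answer: 3 88 7

Derivation:
byte[0]=0x99 cont=1 payload=0x19: acc |= 25<<0 -> completed=0 acc=25 shift=7
byte[1]=0x34 cont=0 payload=0x34: varint #1 complete (value=6681); reset -> completed=1 acc=0 shift=0
byte[2]=0xA9 cont=1 payload=0x29: acc |= 41<<0 -> completed=1 acc=41 shift=7
byte[3]=0x46 cont=0 payload=0x46: varint #2 complete (value=9001); reset -> completed=2 acc=0 shift=0
byte[4]=0xB5 cont=1 payload=0x35: acc |= 53<<0 -> completed=2 acc=53 shift=7
byte[5]=0xD9 cont=1 payload=0x59: acc |= 89<<7 -> completed=2 acc=11445 shift=14
byte[6]=0x64 cont=0 payload=0x64: varint #3 complete (value=1649845); reset -> completed=3 acc=0 shift=0
byte[7]=0xD8 cont=1 payload=0x58: acc |= 88<<0 -> completed=3 acc=88 shift=7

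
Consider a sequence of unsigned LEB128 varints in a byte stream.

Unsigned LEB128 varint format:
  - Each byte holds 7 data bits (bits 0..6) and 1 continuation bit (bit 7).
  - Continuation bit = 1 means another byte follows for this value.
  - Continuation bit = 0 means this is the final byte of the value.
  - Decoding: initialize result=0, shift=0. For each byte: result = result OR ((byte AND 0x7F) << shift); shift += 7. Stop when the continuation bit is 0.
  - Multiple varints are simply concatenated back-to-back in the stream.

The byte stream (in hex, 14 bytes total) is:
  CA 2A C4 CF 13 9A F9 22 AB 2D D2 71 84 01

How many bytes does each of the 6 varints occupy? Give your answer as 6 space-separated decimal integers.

  byte[0]=0xCA cont=1 payload=0x4A=74: acc |= 74<<0 -> acc=74 shift=7
  byte[1]=0x2A cont=0 payload=0x2A=42: acc |= 42<<7 -> acc=5450 shift=14 [end]
Varint 1: bytes[0:2] = CA 2A -> value 5450 (2 byte(s))
  byte[2]=0xC4 cont=1 payload=0x44=68: acc |= 68<<0 -> acc=68 shift=7
  byte[3]=0xCF cont=1 payload=0x4F=79: acc |= 79<<7 -> acc=10180 shift=14
  byte[4]=0x13 cont=0 payload=0x13=19: acc |= 19<<14 -> acc=321476 shift=21 [end]
Varint 2: bytes[2:5] = C4 CF 13 -> value 321476 (3 byte(s))
  byte[5]=0x9A cont=1 payload=0x1A=26: acc |= 26<<0 -> acc=26 shift=7
  byte[6]=0xF9 cont=1 payload=0x79=121: acc |= 121<<7 -> acc=15514 shift=14
  byte[7]=0x22 cont=0 payload=0x22=34: acc |= 34<<14 -> acc=572570 shift=21 [end]
Varint 3: bytes[5:8] = 9A F9 22 -> value 572570 (3 byte(s))
  byte[8]=0xAB cont=1 payload=0x2B=43: acc |= 43<<0 -> acc=43 shift=7
  byte[9]=0x2D cont=0 payload=0x2D=45: acc |= 45<<7 -> acc=5803 shift=14 [end]
Varint 4: bytes[8:10] = AB 2D -> value 5803 (2 byte(s))
  byte[10]=0xD2 cont=1 payload=0x52=82: acc |= 82<<0 -> acc=82 shift=7
  byte[11]=0x71 cont=0 payload=0x71=113: acc |= 113<<7 -> acc=14546 shift=14 [end]
Varint 5: bytes[10:12] = D2 71 -> value 14546 (2 byte(s))
  byte[12]=0x84 cont=1 payload=0x04=4: acc |= 4<<0 -> acc=4 shift=7
  byte[13]=0x01 cont=0 payload=0x01=1: acc |= 1<<7 -> acc=132 shift=14 [end]
Varint 6: bytes[12:14] = 84 01 -> value 132 (2 byte(s))

Answer: 2 3 3 2 2 2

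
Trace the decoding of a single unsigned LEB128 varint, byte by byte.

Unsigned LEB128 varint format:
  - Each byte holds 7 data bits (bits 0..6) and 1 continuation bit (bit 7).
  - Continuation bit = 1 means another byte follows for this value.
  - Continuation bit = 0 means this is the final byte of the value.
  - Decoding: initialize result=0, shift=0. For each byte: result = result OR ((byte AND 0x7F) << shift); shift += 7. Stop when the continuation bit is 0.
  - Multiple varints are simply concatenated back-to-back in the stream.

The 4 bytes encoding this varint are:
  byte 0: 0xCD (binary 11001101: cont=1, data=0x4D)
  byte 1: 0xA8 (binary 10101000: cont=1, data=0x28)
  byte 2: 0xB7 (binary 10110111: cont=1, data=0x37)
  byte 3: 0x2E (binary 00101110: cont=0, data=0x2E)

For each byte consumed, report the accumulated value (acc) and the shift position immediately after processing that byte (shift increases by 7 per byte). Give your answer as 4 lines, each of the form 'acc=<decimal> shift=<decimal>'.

Answer: acc=77 shift=7
acc=5197 shift=14
acc=906317 shift=21
acc=97375309 shift=28

Derivation:
byte 0=0xCD: payload=0x4D=77, contrib = 77<<0 = 77; acc -> 77, shift -> 7
byte 1=0xA8: payload=0x28=40, contrib = 40<<7 = 5120; acc -> 5197, shift -> 14
byte 2=0xB7: payload=0x37=55, contrib = 55<<14 = 901120; acc -> 906317, shift -> 21
byte 3=0x2E: payload=0x2E=46, contrib = 46<<21 = 96468992; acc -> 97375309, shift -> 28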